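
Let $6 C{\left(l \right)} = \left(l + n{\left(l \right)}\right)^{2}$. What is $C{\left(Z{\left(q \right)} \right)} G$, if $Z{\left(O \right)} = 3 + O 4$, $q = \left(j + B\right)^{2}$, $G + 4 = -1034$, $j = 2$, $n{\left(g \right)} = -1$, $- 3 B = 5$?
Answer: $- \frac{83732}{81} \approx -1033.7$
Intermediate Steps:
$B = - \frac{5}{3}$ ($B = \left(- \frac{1}{3}\right) 5 = - \frac{5}{3} \approx -1.6667$)
$G = -1038$ ($G = -4 - 1034 = -1038$)
$q = \frac{1}{9}$ ($q = \left(2 - \frac{5}{3}\right)^{2} = \left(\frac{1}{3}\right)^{2} = \frac{1}{9} \approx 0.11111$)
$Z{\left(O \right)} = 3 + 4 O$
$C{\left(l \right)} = \frac{\left(-1 + l\right)^{2}}{6}$ ($C{\left(l \right)} = \frac{\left(l - 1\right)^{2}}{6} = \frac{\left(-1 + l\right)^{2}}{6}$)
$C{\left(Z{\left(q \right)} \right)} G = \frac{\left(-1 + \left(3 + 4 \cdot \frac{1}{9}\right)\right)^{2}}{6} \left(-1038\right) = \frac{\left(-1 + \left(3 + \frac{4}{9}\right)\right)^{2}}{6} \left(-1038\right) = \frac{\left(-1 + \frac{31}{9}\right)^{2}}{6} \left(-1038\right) = \frac{\left(\frac{22}{9}\right)^{2}}{6} \left(-1038\right) = \frac{1}{6} \cdot \frac{484}{81} \left(-1038\right) = \frac{242}{243} \left(-1038\right) = - \frac{83732}{81}$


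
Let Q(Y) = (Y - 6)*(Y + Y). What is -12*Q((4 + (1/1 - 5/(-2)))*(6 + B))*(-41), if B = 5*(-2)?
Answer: 1062720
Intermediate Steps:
B = -10
Q(Y) = 2*Y*(-6 + Y) (Q(Y) = (-6 + Y)*(2*Y) = 2*Y*(-6 + Y))
-12*Q((4 + (1/1 - 5/(-2)))*(6 + B))*(-41) = -24*(4 + (1/1 - 5/(-2)))*(6 - 10)*(-6 + (4 + (1/1 - 5/(-2)))*(6 - 10))*(-41) = -24*(4 + (1*1 - 5*(-1/2)))*(-4)*(-6 + (4 + (1*1 - 5*(-1/2)))*(-4))*(-41) = -24*(4 + (1 + 5/2))*(-4)*(-6 + (4 + (1 + 5/2))*(-4))*(-41) = -24*(4 + 7/2)*(-4)*(-6 + (4 + 7/2)*(-4))*(-41) = -24*(15/2)*(-4)*(-6 + (15/2)*(-4))*(-41) = -24*(-30)*(-6 - 30)*(-41) = -24*(-30)*(-36)*(-41) = -12*2160*(-41) = -25920*(-41) = 1062720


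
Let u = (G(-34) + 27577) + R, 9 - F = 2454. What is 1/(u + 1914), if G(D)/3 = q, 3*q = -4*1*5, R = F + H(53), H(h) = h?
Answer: 1/27079 ≈ 3.6929e-5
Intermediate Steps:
F = -2445 (F = 9 - 1*2454 = 9 - 2454 = -2445)
R = -2392 (R = -2445 + 53 = -2392)
q = -20/3 (q = (-4*1*5)/3 = (-4*5)/3 = (1/3)*(-20) = -20/3 ≈ -6.6667)
G(D) = -20 (G(D) = 3*(-20/3) = -20)
u = 25165 (u = (-20 + 27577) - 2392 = 27557 - 2392 = 25165)
1/(u + 1914) = 1/(25165 + 1914) = 1/27079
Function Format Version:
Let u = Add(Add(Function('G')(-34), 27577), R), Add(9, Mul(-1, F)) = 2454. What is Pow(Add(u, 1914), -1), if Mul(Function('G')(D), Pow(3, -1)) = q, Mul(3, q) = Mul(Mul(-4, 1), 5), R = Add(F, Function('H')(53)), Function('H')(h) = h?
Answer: Rational(1, 27079) ≈ 3.6929e-5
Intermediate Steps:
F = -2445 (F = Add(9, Mul(-1, 2454)) = Add(9, -2454) = -2445)
R = -2392 (R = Add(-2445, 53) = -2392)
q = Rational(-20, 3) (q = Mul(Rational(1, 3), Mul(Mul(-4, 1), 5)) = Mul(Rational(1, 3), Mul(-4, 5)) = Mul(Rational(1, 3), -20) = Rational(-20, 3) ≈ -6.6667)
Function('G')(D) = -20 (Function('G')(D) = Mul(3, Rational(-20, 3)) = -20)
u = 25165 (u = Add(Add(-20, 27577), -2392) = Add(27557, -2392) = 25165)
Pow(Add(u, 1914), -1) = Pow(Add(25165, 1914), -1) = Pow(27079, -1) = Rational(1, 27079)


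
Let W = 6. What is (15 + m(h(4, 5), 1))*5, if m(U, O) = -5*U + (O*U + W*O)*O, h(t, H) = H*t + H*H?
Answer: -795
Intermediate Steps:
h(t, H) = H**2 + H*t (h(t, H) = H*t + H**2 = H**2 + H*t)
m(U, O) = -5*U + O*(6*O + O*U) (m(U, O) = -5*U + (O*U + 6*O)*O = -5*U + (6*O + O*U)*O = -5*U + O*(6*O + O*U))
(15 + m(h(4, 5), 1))*5 = (15 + (-25*(5 + 4) + 6*1**2 + (5*(5 + 4))*1**2))*5 = (15 + (-25*9 + 6*1 + (5*9)*1))*5 = (15 + (-5*45 + 6 + 45*1))*5 = (15 + (-225 + 6 + 45))*5 = (15 - 174)*5 = -159*5 = -795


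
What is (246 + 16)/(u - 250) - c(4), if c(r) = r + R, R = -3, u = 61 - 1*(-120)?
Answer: -331/69 ≈ -4.7971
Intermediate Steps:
u = 181 (u = 61 + 120 = 181)
c(r) = -3 + r (c(r) = r - 3 = -3 + r)
(246 + 16)/(u - 250) - c(4) = (246 + 16)/(181 - 250) - (-3 + 4) = 262/(-69) - 1*1 = 262*(-1/69) - 1 = -262/69 - 1 = -331/69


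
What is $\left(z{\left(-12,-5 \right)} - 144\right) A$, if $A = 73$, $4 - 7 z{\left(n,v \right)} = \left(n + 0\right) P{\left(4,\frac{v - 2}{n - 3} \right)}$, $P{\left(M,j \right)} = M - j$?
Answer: $- \frac{350984}{35} \approx -10028.0$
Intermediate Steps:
$z{\left(n,v \right)} = \frac{4}{7} - \frac{n \left(4 - \frac{-2 + v}{-3 + n}\right)}{7}$ ($z{\left(n,v \right)} = \frac{4}{7} - \frac{\left(n + 0\right) \left(4 - \frac{v - 2}{n - 3}\right)}{7} = \frac{4}{7} - \frac{n \left(4 - \frac{-2 + v}{-3 + n}\right)}{7}$)
$\left(z{\left(-12,-5 \right)} - 144\right) A = \left(\frac{-12 + 4 \left(-12\right) - - 12 \left(-10 - -5 + 4 \left(-12\right)\right)}{7 \left(-3 - 12\right)} - 144\right) 73 = \left(\frac{-12 - 48 - - 12 \left(-10 + 5 - 48\right)}{7 \left(-15\right)} - 144\right) 73 = \left(\frac{1}{7} \left(- \frac{1}{15}\right) \left(-12 - 48 - \left(-12\right) \left(-53\right)\right) - 144\right) 73 = \left(\frac{1}{7} \left(- \frac{1}{15}\right) \left(-12 - 48 - 636\right) - 144\right) 73 = \left(\frac{1}{7} \left(- \frac{1}{15}\right) \left(-696\right) - 144\right) 73 = \left(\frac{232}{35} - 144\right) 73 = \left(- \frac{4808}{35}\right) 73 = - \frac{350984}{35}$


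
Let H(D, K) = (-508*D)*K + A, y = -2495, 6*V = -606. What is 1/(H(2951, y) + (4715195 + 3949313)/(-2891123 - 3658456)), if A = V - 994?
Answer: 6549579/24497215876998827 ≈ 2.6736e-10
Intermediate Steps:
V = -101 (V = (⅙)*(-606) = -101)
A = -1095 (A = -101 - 994 = -1095)
H(D, K) = -1095 - 508*D*K (H(D, K) = (-508*D)*K - 1095 = -508*D*K - 1095 = -1095 - 508*D*K)
1/(H(2951, y) + (4715195 + 3949313)/(-2891123 - 3658456)) = 1/((-1095 - 508*2951*(-2495)) + (4715195 + 3949313)/(-2891123 - 3658456)) = 1/((-1095 + 3740274460) + 8664508/(-6549579)) = 1/(3740273365 + 8664508*(-1/6549579)) = 1/(3740273365 - 8664508/6549579) = 1/(24497215876998827/6549579) = 6549579/24497215876998827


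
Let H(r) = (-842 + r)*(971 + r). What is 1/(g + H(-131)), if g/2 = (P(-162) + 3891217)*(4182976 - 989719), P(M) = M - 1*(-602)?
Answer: 1/24854121096378 ≈ 4.0235e-14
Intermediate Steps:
P(M) = 602 + M (P(M) = M + 602 = 602 + M)
g = 24854121913698 (g = 2*(((602 - 162) + 3891217)*(4182976 - 989719)) = 2*((440 + 3891217)*3193257) = 2*(3891657*3193257) = 2*12427060956849 = 24854121913698)
1/(g + H(-131)) = 1/(24854121913698 + (-817582 + (-131)² + 129*(-131))) = 1/(24854121913698 + (-817582 + 17161 - 16899)) = 1/(24854121913698 - 817320) = 1/24854121096378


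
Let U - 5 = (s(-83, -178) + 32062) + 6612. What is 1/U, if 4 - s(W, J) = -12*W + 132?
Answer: 1/37555 ≈ 2.6628e-5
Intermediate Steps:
s(W, J) = -128 + 12*W (s(W, J) = 4 - (-12*W + 132) = 4 - (132 - 12*W) = 4 + (-132 + 12*W) = -128 + 12*W)
U = 37555 (U = 5 + (((-128 + 12*(-83)) + 32062) + 6612) = 5 + (((-128 - 996) + 32062) + 6612) = 5 + ((-1124 + 32062) + 6612) = 5 + (30938 + 6612) = 5 + 37550 = 37555)
1/U = 1/37555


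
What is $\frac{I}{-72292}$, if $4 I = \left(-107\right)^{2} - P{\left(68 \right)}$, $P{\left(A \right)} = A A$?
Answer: $- \frac{6825}{289168} \approx -0.023602$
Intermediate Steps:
$P{\left(A \right)} = A^{2}$
$I = \frac{6825}{4}$ ($I = \frac{\left(-107\right)^{2} - 68^{2}}{4} = \frac{11449 - 4624}{4} = \frac{1}{4} \cdot 6825 = \frac{6825}{4} \approx 1706.3$)
$\frac{I}{-72292} = \frac{6825}{4 \left(-72292\right)} = \frac{6825}{4} \left(- \frac{1}{72292}\right) = - \frac{6825}{289168}$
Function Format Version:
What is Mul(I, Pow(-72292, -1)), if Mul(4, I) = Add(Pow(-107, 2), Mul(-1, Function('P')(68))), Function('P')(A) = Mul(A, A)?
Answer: Rational(-6825, 289168) ≈ -0.023602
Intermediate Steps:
Function('P')(A) = Pow(A, 2)
I = Rational(6825, 4) (I = Mul(Rational(1, 4), Add(Pow(-107, 2), Mul(-1, Pow(68, 2)))) = Mul(Rational(1, 4), Add(11449, Mul(-1, 4624))) = Mul(Rational(1, 4), Add(11449, -4624)) = Mul(Rational(1, 4), 6825) = Rational(6825, 4) ≈ 1706.3)
Mul(I, Pow(-72292, -1)) = Mul(Rational(6825, 4), Pow(-72292, -1)) = Mul(Rational(6825, 4), Rational(-1, 72292)) = Rational(-6825, 289168)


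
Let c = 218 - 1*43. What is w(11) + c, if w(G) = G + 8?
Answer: 194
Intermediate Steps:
w(G) = 8 + G
c = 175 (c = 218 - 43 = 175)
w(11) + c = (8 + 11) + 175 = 19 + 175 = 194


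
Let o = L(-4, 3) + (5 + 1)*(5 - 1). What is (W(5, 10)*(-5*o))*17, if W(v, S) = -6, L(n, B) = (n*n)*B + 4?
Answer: 38760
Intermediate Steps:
L(n, B) = 4 + B*n**2 (L(n, B) = n**2*B + 4 = B*n**2 + 4 = 4 + B*n**2)
o = 76 (o = (4 + 3*(-4)**2) + (5 + 1)*(5 - 1) = (4 + 3*16) + 6*4 = (4 + 48) + 24 = 52 + 24 = 76)
(W(5, 10)*(-5*o))*17 = -(-30)*76*17 = -6*(-380)*17 = 2280*17 = 38760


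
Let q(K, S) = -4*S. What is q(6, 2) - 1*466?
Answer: -474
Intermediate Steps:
q(6, 2) - 1*466 = -4*2 - 1*466 = -8 - 466 = -474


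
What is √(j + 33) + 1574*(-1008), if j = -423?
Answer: -1586592 + I*√390 ≈ -1.5866e+6 + 19.748*I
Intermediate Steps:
√(j + 33) + 1574*(-1008) = √(-423 + 33) + 1574*(-1008) = √(-390) - 1586592 = I*√390 - 1586592 = -1586592 + I*√390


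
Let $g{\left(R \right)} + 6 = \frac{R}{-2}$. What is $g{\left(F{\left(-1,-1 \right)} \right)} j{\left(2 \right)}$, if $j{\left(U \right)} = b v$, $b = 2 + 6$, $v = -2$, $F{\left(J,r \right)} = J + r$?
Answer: $80$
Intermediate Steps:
$b = 8$
$g{\left(R \right)} = -6 - \frac{R}{2}$ ($g{\left(R \right)} = -6 + \frac{R}{-2} = -6 + R \left(- \frac{1}{2}\right) = -6 - \frac{R}{2}$)
$j{\left(U \right)} = -16$ ($j{\left(U \right)} = 8 \left(-2\right) = -16$)
$g{\left(F{\left(-1,-1 \right)} \right)} j{\left(2 \right)} = \left(-6 - \frac{-1 - 1}{2}\right) \left(-16\right) = \left(-6 - -1\right) \left(-16\right) = \left(-6 + 1\right) \left(-16\right) = \left(-5\right) \left(-16\right) = 80$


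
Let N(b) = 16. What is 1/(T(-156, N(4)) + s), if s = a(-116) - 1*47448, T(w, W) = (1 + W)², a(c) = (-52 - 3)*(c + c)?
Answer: -1/34399 ≈ -2.9071e-5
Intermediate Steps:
a(c) = -110*c
s = -34688 (s = -110*(-116) - 1*47448 = 12760 - 47448 = -34688)
1/(T(-156, N(4)) + s) = 1/((1 + 16)² - 34688) = 1/(17² - 34688) = 1/(289 - 34688) = 1/(-34399) = -1/34399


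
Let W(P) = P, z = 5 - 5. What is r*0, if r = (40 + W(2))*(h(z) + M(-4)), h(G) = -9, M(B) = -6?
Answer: 0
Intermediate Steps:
z = 0
r = -630 (r = (40 + 2)*(-9 - 6) = 42*(-15) = -630)
r*0 = -630*0 = 0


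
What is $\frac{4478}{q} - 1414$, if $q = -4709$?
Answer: $- \frac{6663004}{4709} \approx -1415.0$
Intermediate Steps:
$\frac{4478}{q} - 1414 = \frac{4478}{-4709} - 1414 = 4478 \left(- \frac{1}{4709}\right) - 1414 = - \frac{4478}{4709} - 1414 = - \frac{6663004}{4709}$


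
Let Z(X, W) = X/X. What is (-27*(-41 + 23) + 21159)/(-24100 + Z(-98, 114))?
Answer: -7215/8033 ≈ -0.89817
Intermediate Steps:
Z(X, W) = 1
(-27*(-41 + 23) + 21159)/(-24100 + Z(-98, 114)) = (-27*(-41 + 23) + 21159)/(-24100 + 1) = (-27*(-18) + 21159)/(-24099) = (486 + 21159)*(-1/24099) = 21645*(-1/24099) = -7215/8033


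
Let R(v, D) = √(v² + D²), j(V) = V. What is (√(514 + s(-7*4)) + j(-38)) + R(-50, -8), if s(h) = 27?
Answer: -38 + √541 + 2*√641 ≈ 35.895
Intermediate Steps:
R(v, D) = √(D² + v²)
(√(514 + s(-7*4)) + j(-38)) + R(-50, -8) = (√(514 + 27) - 38) + √((-8)² + (-50)²) = (√541 - 38) + √(64 + 2500) = (-38 + √541) + √2564 = (-38 + √541) + 2*√641 = -38 + √541 + 2*√641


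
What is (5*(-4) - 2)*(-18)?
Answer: 396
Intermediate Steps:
(5*(-4) - 2)*(-18) = (-20 - 2)*(-18) = -22*(-18) = 396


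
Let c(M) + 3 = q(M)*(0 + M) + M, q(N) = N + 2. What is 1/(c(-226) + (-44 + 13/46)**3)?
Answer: -97336/3227479611 ≈ -3.0159e-5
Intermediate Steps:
q(N) = 2 + N
c(M) = -3 + M + M*(2 + M) (c(M) = -3 + ((2 + M)*(0 + M) + M) = -3 + ((2 + M)*M + M) = -3 + (M*(2 + M) + M) = -3 + (M + M*(2 + M)) = -3 + M + M*(2 + M))
1/(c(-226) + (-44 + 13/46)**3) = 1/((-3 - 226 - 226*(2 - 226)) + (-44 + 13/46)**3) = 1/((-3 - 226 - 226*(-224)) + (-44 + 13*(1/46))**3) = 1/((-3 - 226 + 50624) + (-44 + 13/46)**3) = 1/(50395 + (-2011/46)**3) = 1/(50395 - 8132727331/97336) = 1/(-3227479611/97336) = -97336/3227479611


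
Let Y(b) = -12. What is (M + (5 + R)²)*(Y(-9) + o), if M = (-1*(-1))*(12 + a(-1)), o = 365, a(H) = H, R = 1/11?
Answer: 1576851/121 ≈ 13032.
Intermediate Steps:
R = 1/11 ≈ 0.090909
M = 11 (M = (-1*(-1))*(12 - 1) = 1*11 = 11)
(M + (5 + R)²)*(Y(-9) + o) = (11 + (5 + 1/11)²)*(-12 + 365) = (11 + (56/11)²)*353 = (11 + 3136/121)*353 = (4467/121)*353 = 1576851/121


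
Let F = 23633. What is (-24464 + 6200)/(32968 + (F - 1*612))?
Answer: -6088/18663 ≈ -0.32621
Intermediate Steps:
(-24464 + 6200)/(32968 + (F - 1*612)) = (-24464 + 6200)/(32968 + (23633 - 1*612)) = -18264/(32968 + (23633 - 612)) = -18264/(32968 + 23021) = -18264/55989 = -18264*1/55989 = -6088/18663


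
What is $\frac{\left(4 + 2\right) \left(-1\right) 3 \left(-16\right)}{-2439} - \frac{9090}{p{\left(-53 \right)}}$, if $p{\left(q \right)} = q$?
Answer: $\frac{2461694}{14363} \approx 171.39$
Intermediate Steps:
$\frac{\left(4 + 2\right) \left(-1\right) 3 \left(-16\right)}{-2439} - \frac{9090}{p{\left(-53 \right)}} = \frac{\left(4 + 2\right) \left(-1\right) 3 \left(-16\right)}{-2439} - \frac{9090}{-53} = 6 \left(-1\right) 3 \left(-16\right) \left(- \frac{1}{2439}\right) - - \frac{9090}{53} = \left(-6\right) 3 \left(-16\right) \left(- \frac{1}{2439}\right) + \frac{9090}{53} = \left(-18\right) \left(-16\right) \left(- \frac{1}{2439}\right) + \frac{9090}{53} = 288 \left(- \frac{1}{2439}\right) + \frac{9090}{53} = - \frac{32}{271} + \frac{9090}{53} = \frac{2461694}{14363}$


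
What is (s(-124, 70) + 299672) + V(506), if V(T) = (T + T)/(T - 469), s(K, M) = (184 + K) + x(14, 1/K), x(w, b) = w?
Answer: 11091614/37 ≈ 2.9977e+5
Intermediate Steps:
s(K, M) = 198 + K (s(K, M) = (184 + K) + 14 = 198 + K)
V(T) = 2*T/(-469 + T) (V(T) = (2*T)/(-469 + T) = 2*T/(-469 + T))
(s(-124, 70) + 299672) + V(506) = ((198 - 124) + 299672) + 2*506/(-469 + 506) = (74 + 299672) + 2*506/37 = 299746 + 2*506*(1/37) = 299746 + 1012/37 = 11091614/37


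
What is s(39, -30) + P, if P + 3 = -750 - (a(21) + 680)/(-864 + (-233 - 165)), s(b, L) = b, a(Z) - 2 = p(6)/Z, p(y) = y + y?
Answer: -3151349/4417 ≈ -713.46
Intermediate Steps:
p(y) = 2*y
a(Z) = 2 + 12/Z (a(Z) = 2 + (2*6)/Z = 2 + 12/Z)
P = -3323612/4417 (P = -3 + (-750 - ((2 + 12/21) + 680)/(-864 + (-233 - 165))) = -3 + (-750 - ((2 + 12*(1/21)) + 680)/(-864 - 398)) = -3 + (-750 - ((2 + 4/7) + 680)/(-1262)) = -3 + (-750 - (18/7 + 680)*(-1)/1262) = -3 + (-750 - 4778*(-1)/(7*1262)) = -3 + (-750 - 1*(-2389/4417)) = -3 + (-750 + 2389/4417) = -3 - 3310361/4417 = -3323612/4417 ≈ -752.46)
s(39, -30) + P = 39 - 3323612/4417 = -3151349/4417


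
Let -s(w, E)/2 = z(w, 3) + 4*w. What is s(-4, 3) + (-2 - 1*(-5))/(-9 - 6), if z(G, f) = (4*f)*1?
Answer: 39/5 ≈ 7.8000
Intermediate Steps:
z(G, f) = 4*f
s(w, E) = -24 - 8*w (s(w, E) = -2*(4*3 + 4*w) = -2*(12 + 4*w) = -24 - 8*w)
s(-4, 3) + (-2 - 1*(-5))/(-9 - 6) = (-24 - 8*(-4)) + (-2 - 1*(-5))/(-9 - 6) = (-24 + 32) + (-2 + 5)/(-15) = 8 - 1/15*3 = 8 - 1/5 = 39/5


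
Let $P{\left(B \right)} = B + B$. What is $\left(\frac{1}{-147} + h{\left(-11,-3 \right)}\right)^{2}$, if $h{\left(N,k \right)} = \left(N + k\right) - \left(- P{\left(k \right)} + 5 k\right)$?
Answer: $\frac{541696}{21609} \approx 25.068$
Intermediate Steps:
$P{\left(B \right)} = 2 B$
$h{\left(N,k \right)} = N - 2 k$ ($h{\left(N,k \right)} = \left(N + k\right) + \left(- 5 k + 2 k\right) = \left(N + k\right) - 3 k = N - 2 k$)
$\left(\frac{1}{-147} + h{\left(-11,-3 \right)}\right)^{2} = \left(\frac{1}{-147} - 5\right)^{2} = \left(- \frac{1}{147} + \left(-11 + 6\right)\right)^{2} = \left(- \frac{1}{147} - 5\right)^{2} = \left(- \frac{736}{147}\right)^{2} = \frac{541696}{21609}$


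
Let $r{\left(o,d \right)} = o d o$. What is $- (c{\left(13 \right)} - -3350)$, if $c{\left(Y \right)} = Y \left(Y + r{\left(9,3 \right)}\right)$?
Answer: $-6678$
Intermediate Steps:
$r{\left(o,d \right)} = d o^{2}$ ($r{\left(o,d \right)} = d o o = d o^{2}$)
$c{\left(Y \right)} = Y \left(243 + Y\right)$ ($c{\left(Y \right)} = Y \left(Y + 3 \cdot 9^{2}\right) = Y \left(Y + 3 \cdot 81\right) = Y \left(Y + 243\right) = Y \left(243 + Y\right)$)
$- (c{\left(13 \right)} - -3350) = - (13 \left(243 + 13\right) - -3350) = - (13 \cdot 256 + 3350) = - (3328 + 3350) = \left(-1\right) 6678 = -6678$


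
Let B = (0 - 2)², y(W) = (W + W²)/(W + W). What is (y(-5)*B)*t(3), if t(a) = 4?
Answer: -32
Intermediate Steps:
y(W) = (W + W²)/(2*W) (y(W) = (W + W²)/((2*W)) = (W + W²)*(1/(2*W)) = (W + W²)/(2*W))
B = 4 (B = (-2)² = 4)
(y(-5)*B)*t(3) = ((½ + (½)*(-5))*4)*4 = ((½ - 5/2)*4)*4 = -2*4*4 = -8*4 = -32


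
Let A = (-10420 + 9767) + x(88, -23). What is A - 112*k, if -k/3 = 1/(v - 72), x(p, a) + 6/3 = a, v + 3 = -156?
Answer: -7474/11 ≈ -679.45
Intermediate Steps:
v = -159 (v = -3 - 156 = -159)
x(p, a) = -2 + a
A = -678 (A = (-10420 + 9767) + (-2 - 23) = -653 - 25 = -678)
k = 1/77 (k = -3/(-159 - 72) = -3/(-231) = -3*(-1/231) = 1/77 ≈ 0.012987)
A - 112*k = -678 - 112*1/77 = -678 - 16/11 = -7474/11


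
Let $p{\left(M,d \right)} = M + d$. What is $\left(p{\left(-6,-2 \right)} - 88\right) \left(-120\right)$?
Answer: $11520$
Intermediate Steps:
$\left(p{\left(-6,-2 \right)} - 88\right) \left(-120\right) = \left(\left(-6 - 2\right) - 88\right) \left(-120\right) = \left(-8 - 88\right) \left(-120\right) = \left(-96\right) \left(-120\right) = 11520$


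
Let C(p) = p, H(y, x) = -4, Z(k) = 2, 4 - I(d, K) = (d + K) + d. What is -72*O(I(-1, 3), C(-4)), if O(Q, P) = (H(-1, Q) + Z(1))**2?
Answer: -288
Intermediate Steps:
I(d, K) = 4 - K - 2*d (I(d, K) = 4 - ((d + K) + d) = 4 - ((K + d) + d) = 4 - (K + 2*d) = 4 + (-K - 2*d) = 4 - K - 2*d)
O(Q, P) = 4 (O(Q, P) = (-4 + 2)**2 = (-2)**2 = 4)
-72*O(I(-1, 3), C(-4)) = -72*4 = -288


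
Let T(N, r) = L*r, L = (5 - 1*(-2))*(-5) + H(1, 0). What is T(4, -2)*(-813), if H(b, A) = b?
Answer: -55284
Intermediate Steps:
L = -34 (L = (5 - 1*(-2))*(-5) + 1 = (5 + 2)*(-5) + 1 = 7*(-5) + 1 = -35 + 1 = -34)
T(N, r) = -34*r
T(4, -2)*(-813) = -34*(-2)*(-813) = 68*(-813) = -55284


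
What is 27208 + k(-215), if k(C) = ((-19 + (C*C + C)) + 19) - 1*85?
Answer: 73133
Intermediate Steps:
k(C) = -85 + C + C**2 (k(C) = ((-19 + (C**2 + C)) + 19) - 85 = ((-19 + (C + C**2)) + 19) - 85 = ((-19 + C + C**2) + 19) - 85 = (C + C**2) - 85 = -85 + C + C**2)
27208 + k(-215) = 27208 + (-85 - 215 + (-215)**2) = 27208 + (-85 - 215 + 46225) = 27208 + 45925 = 73133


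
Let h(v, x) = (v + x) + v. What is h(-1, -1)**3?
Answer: -27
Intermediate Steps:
h(v, x) = x + 2*v
h(-1, -1)**3 = (-1 + 2*(-1))**3 = (-1 - 2)**3 = (-3)**3 = -27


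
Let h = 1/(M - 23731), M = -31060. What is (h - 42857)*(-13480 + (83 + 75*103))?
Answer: 13318864980736/54791 ≈ 2.4308e+8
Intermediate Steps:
h = -1/54791 (h = 1/(-31060 - 23731) = 1/(-54791) = -1/54791 ≈ -1.8251e-5)
(h - 42857)*(-13480 + (83 + 75*103)) = (-1/54791 - 42857)*(-13480 + (83 + 75*103)) = -2348177888*(-13480 + (83 + 7725))/54791 = -2348177888*(-13480 + 7808)/54791 = -2348177888/54791*(-5672) = 13318864980736/54791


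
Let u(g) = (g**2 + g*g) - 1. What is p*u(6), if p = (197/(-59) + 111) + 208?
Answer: 1322304/59 ≈ 22412.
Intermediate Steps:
u(g) = -1 + 2*g**2 (u(g) = (g**2 + g**2) - 1 = 2*g**2 - 1 = -1 + 2*g**2)
p = 18624/59 (p = (197*(-1/59) + 111) + 208 = (-197/59 + 111) + 208 = 6352/59 + 208 = 18624/59 ≈ 315.66)
p*u(6) = 18624*(-1 + 2*6**2)/59 = 18624*(-1 + 2*36)/59 = 18624*(-1 + 72)/59 = (18624/59)*71 = 1322304/59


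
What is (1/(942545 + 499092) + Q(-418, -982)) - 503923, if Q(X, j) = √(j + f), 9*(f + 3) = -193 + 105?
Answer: -726474041950/1441637 + I*√8953/3 ≈ -5.0392e+5 + 31.54*I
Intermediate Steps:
f = -115/9 (f = -3 + (-193 + 105)/9 = -3 + (⅑)*(-88) = -3 - 88/9 = -115/9 ≈ -12.778)
Q(X, j) = √(-115/9 + j) (Q(X, j) = √(j - 115/9) = √(-115/9 + j))
(1/(942545 + 499092) + Q(-418, -982)) - 503923 = (1/(942545 + 499092) + √(-115 + 9*(-982))/3) - 503923 = (1/1441637 + √(-115 - 8838)/3) - 503923 = (1/1441637 + √(-8953)/3) - 503923 = (1/1441637 + (I*√8953)/3) - 503923 = (1/1441637 + I*√8953/3) - 503923 = -726474041950/1441637 + I*√8953/3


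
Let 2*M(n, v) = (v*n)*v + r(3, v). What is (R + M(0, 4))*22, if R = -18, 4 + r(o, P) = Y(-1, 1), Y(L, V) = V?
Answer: -429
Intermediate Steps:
r(o, P) = -3 (r(o, P) = -4 + 1 = -3)
M(n, v) = -3/2 + n*v²/2 (M(n, v) = ((v*n)*v - 3)/2 = ((n*v)*v - 3)/2 = (n*v² - 3)/2 = (-3 + n*v²)/2 = -3/2 + n*v²/2)
(R + M(0, 4))*22 = (-18 + (-3/2 + (½)*0*4²))*22 = (-18 + (-3/2 + (½)*0*16))*22 = (-18 + (-3/2 + 0))*22 = (-18 - 3/2)*22 = -39/2*22 = -429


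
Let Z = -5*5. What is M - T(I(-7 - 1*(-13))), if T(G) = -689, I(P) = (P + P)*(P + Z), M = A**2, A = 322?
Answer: 104373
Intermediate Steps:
Z = -25
M = 103684 (M = 322**2 = 103684)
I(P) = 2*P*(-25 + P) (I(P) = (P + P)*(P - 25) = (2*P)*(-25 + P) = 2*P*(-25 + P))
M - T(I(-7 - 1*(-13))) = 103684 - 1*(-689) = 103684 + 689 = 104373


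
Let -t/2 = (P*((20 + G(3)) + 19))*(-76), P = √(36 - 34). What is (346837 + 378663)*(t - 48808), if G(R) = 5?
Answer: -35410204000 + 4852144000*√2 ≈ -2.8548e+10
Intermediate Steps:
P = √2 ≈ 1.4142
t = 6688*√2 (t = -2*√2*((20 + 5) + 19)*(-76) = -2*√2*(25 + 19)*(-76) = -2*√2*44*(-76) = -2*44*√2*(-76) = -(-6688)*√2 = 6688*√2 ≈ 9458.3)
(346837 + 378663)*(t - 48808) = (346837 + 378663)*(6688*√2 - 48808) = 725500*(-48808 + 6688*√2) = -35410204000 + 4852144000*√2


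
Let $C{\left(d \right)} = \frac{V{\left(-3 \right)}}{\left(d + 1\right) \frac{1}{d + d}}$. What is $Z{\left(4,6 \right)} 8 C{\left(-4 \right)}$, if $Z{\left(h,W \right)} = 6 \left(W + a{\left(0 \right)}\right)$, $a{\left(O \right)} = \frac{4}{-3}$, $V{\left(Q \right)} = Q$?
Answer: $-1792$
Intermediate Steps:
$a{\left(O \right)} = - \frac{4}{3}$ ($a{\left(O \right)} = 4 \left(- \frac{1}{3}\right) = - \frac{4}{3}$)
$Z{\left(h,W \right)} = -8 + 6 W$ ($Z{\left(h,W \right)} = 6 \left(W - \frac{4}{3}\right) = 6 \left(- \frac{4}{3} + W\right) = -8 + 6 W$)
$C{\left(d \right)} = - \frac{6 d}{1 + d}$ ($C{\left(d \right)} = - \frac{3}{\left(d + 1\right) \frac{1}{d + d}} = - \frac{3}{\left(1 + d\right) \frac{1}{2 d}} = - \frac{3}{\frac{1}{2} \frac{1}{d} \left(1 + d\right)} = - 3 \frac{2 d}{1 + d} = - \frac{6 d}{1 + d}$)
$Z{\left(4,6 \right)} 8 C{\left(-4 \right)} = \left(-8 + 6 \cdot 6\right) 8 \left(\left(-6\right) \left(-4\right) \frac{1}{1 - 4}\right) = \left(-8 + 36\right) 8 \left(\left(-6\right) \left(-4\right) \frac{1}{-3}\right) = 28 \cdot 8 \left(\left(-6\right) \left(-4\right) \left(- \frac{1}{3}\right)\right) = 224 \left(-8\right) = -1792$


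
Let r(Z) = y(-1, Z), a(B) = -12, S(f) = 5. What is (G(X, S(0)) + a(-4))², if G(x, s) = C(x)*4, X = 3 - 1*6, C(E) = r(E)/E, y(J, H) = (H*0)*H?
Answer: 144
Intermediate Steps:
y(J, H) = 0 (y(J, H) = 0*H = 0)
r(Z) = 0
C(E) = 0 (C(E) = 0/E = 0)
X = -3 (X = 3 - 6 = -3)
G(x, s) = 0 (G(x, s) = 0*4 = 0)
(G(X, S(0)) + a(-4))² = (0 - 12)² = (-12)² = 144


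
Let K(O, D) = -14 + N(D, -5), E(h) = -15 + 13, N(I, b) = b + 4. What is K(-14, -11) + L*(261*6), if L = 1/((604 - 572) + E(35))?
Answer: 186/5 ≈ 37.200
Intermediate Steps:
N(I, b) = 4 + b
E(h) = -2
K(O, D) = -15 (K(O, D) = -14 + (4 - 5) = -14 - 1 = -15)
L = 1/30 (L = 1/((604 - 572) - 2) = 1/(32 - 2) = 1/30 ≈ 0.033333)
K(-14, -11) + L*(261*6) = -15 + (261*6)/30 = -15 + (1/30)*1566 = -15 + 261/5 = 186/5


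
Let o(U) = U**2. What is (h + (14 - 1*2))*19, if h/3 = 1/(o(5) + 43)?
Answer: 15561/68 ≈ 228.84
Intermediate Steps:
h = 3/68 (h = 3/(5**2 + 43) = 3/(25 + 43) = 3/68 ≈ 0.044118)
(h + (14 - 1*2))*19 = (3/68 + (14 - 1*2))*19 = (3/68 + (14 - 2))*19 = (3/68 + 12)*19 = (819/68)*19 = 15561/68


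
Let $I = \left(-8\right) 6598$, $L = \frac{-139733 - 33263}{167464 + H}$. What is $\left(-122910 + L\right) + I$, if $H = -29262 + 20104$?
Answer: $- \frac{13906793680}{79153} \approx -1.757 \cdot 10^{5}$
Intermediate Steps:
$H = -9158$
$L = - \frac{86498}{79153}$ ($L = \frac{-139733 - 33263}{167464 - 9158} = - \frac{172996}{158306} = \left(-172996\right) \frac{1}{158306} = - \frac{86498}{79153} \approx -1.0928$)
$I = -52784$
$\left(-122910 + L\right) + I = \left(-122910 - \frac{86498}{79153}\right) - 52784 = - \frac{9728781728}{79153} - 52784 = - \frac{13906793680}{79153}$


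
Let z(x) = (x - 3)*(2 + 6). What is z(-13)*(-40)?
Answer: 5120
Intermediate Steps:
z(x) = -24 + 8*x (z(x) = (-3 + x)*8 = -24 + 8*x)
z(-13)*(-40) = (-24 + 8*(-13))*(-40) = (-24 - 104)*(-40) = -128*(-40) = 5120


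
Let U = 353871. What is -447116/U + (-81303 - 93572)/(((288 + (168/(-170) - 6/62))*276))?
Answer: -452130928033/130228145348 ≈ -3.4718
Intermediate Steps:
-447116/U + (-81303 - 93572)/(((288 + (168/(-170) - 6/62))*276)) = -447116/353871 + (-81303 - 93572)/(((288 + (168/(-170) - 6/62))*276)) = -447116*1/353871 - 174875*1/(276*(288 + (168*(-1/170) - 6*1/62))) = -447116/353871 - 174875*1/(276*(288 + (-84/85 - 3/31))) = -447116/353871 - 174875*1/(276*(288 - 2859/2635)) = -447116/353871 - 174875/((756021/2635)*276) = -447116/353871 - 174875/208661796/2635 = -447116/353871 - 174875*2635/208661796 = -447116/353871 - 460795625/208661796 = -452130928033/130228145348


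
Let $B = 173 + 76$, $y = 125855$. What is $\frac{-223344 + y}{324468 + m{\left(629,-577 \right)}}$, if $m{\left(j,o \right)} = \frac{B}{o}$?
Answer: $- \frac{56251153}{187217787} \approx -0.30046$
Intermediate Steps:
$B = 249$
$m{\left(j,o \right)} = \frac{249}{o}$
$\frac{-223344 + y}{324468 + m{\left(629,-577 \right)}} = \frac{-223344 + 125855}{324468 + \frac{249}{-577}} = - \frac{97489}{324468 + 249 \left(- \frac{1}{577}\right)} = - \frac{97489}{324468 - \frac{249}{577}} = - \frac{97489}{\frac{187217787}{577}} = \left(-97489\right) \frac{577}{187217787} = - \frac{56251153}{187217787}$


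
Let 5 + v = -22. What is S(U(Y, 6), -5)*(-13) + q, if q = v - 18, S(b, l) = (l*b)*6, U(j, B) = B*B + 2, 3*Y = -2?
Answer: 14775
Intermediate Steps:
v = -27 (v = -5 - 22 = -27)
Y = -⅔ (Y = (⅓)*(-2) = -⅔ ≈ -0.66667)
U(j, B) = 2 + B² (U(j, B) = B² + 2 = 2 + B²)
S(b, l) = 6*b*l (S(b, l) = (b*l)*6 = 6*b*l)
q = -45 (q = -27 - 18 = -45)
S(U(Y, 6), -5)*(-13) + q = (6*(2 + 6²)*(-5))*(-13) - 45 = (6*(2 + 36)*(-5))*(-13) - 45 = (6*38*(-5))*(-13) - 45 = -1140*(-13) - 45 = 14820 - 45 = 14775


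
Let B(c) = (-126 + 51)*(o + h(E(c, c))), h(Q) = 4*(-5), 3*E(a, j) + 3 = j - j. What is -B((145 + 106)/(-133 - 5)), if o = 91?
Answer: 5325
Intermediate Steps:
E(a, j) = -1 (E(a, j) = -1 + (j - j)/3 = -1 + (1/3)*0 = -1 + 0 = -1)
h(Q) = -20
B(c) = -5325 (B(c) = (-126 + 51)*(91 - 20) = -75*71 = -5325)
-B((145 + 106)/(-133 - 5)) = -1*(-5325) = 5325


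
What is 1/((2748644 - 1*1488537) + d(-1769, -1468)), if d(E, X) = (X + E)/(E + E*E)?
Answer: 240584/303161582239 ≈ 7.9358e-7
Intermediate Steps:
d(E, X) = (E + X)/(E + E²)
1/((2748644 - 1*1488537) + d(-1769, -1468)) = 1/((2748644 - 1*1488537) + (-1769 - 1468)/((-1769)*(1 - 1769))) = 1/((2748644 - 1488537) - 1/1769*(-3237)/(-1768)) = 1/(1260107 - 1/1769*(-1/1768)*(-3237)) = 1/(1260107 - 249/240584) = 1/(303161582239/240584) = 240584/303161582239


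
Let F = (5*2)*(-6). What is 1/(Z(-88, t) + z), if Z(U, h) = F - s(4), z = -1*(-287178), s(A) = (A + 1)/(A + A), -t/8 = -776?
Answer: 8/2296939 ≈ 3.4829e-6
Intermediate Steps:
t = 6208 (t = -8*(-776) = 6208)
s(A) = (1 + A)/(2*A) (s(A) = (1 + A)/((2*A)) = (1 + A)*(1/(2*A)) = (1 + A)/(2*A))
F = -60 (F = 10*(-6) = -60)
z = 287178
Z(U, h) = -485/8 (Z(U, h) = -60 - (1 + 4)/(2*4) = -60 - 5/(2*4) = -60 - 1*5/8 = -60 - 5/8 = -485/8)
1/(Z(-88, t) + z) = 1/(-485/8 + 287178) = 1/(2296939/8) = 8/2296939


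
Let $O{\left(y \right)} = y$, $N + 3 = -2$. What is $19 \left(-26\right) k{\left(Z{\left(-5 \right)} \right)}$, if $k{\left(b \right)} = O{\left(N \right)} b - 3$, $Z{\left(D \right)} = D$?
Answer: $-10868$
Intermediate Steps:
$N = -5$ ($N = -3 - 2 = -5$)
$k{\left(b \right)} = -3 - 5 b$ ($k{\left(b \right)} = - 5 b - 3 = -3 - 5 b$)
$19 \left(-26\right) k{\left(Z{\left(-5 \right)} \right)} = 19 \left(-26\right) \left(-3 - -25\right) = - 494 \left(-3 + 25\right) = \left(-494\right) 22 = -10868$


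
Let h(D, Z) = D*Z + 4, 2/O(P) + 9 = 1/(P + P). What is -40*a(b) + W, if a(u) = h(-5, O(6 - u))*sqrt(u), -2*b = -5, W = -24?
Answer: -24 - 3180*sqrt(10)/31 ≈ -348.39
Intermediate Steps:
O(P) = 2/(-9 + 1/(2*P)) (O(P) = 2/(-9 + 1/(P + P)) = 2/(-9 + 1/(2*P)))
h(D, Z) = 4 + D*Z
b = 5/2 (b = -1/2*(-5) = 5/2 ≈ 2.5000)
a(u) = sqrt(u)*(4 + 20*(6 - u)/(107 - 18*u)) (a(u) = (4 - (-20)*(6 - u)/(-1 + 18*(6 - u)))*sqrt(u) = (4 - (-20)*(6 - u)/(-1 + (108 - 18*u)))*sqrt(u) = (4 - (-20)*(6 - u)/(107 - 18*u))*sqrt(u) = (4 + 20*(6 - u)/(107 - 18*u))*sqrt(u) = sqrt(u)*(4 + 20*(6 - u)/(107 - 18*u)))
-40*a(b) + W = -40*sqrt(5/2)*(548 - 92*5/2)/(107 - 18*5/2) - 24 = -40*sqrt(10)/2*(548 - 230)/(107 - 45) - 24 = -40*sqrt(10)/2*318/62 - 24 = -3180*sqrt(10)/31 - 24 = -24 - 3180*sqrt(10)/31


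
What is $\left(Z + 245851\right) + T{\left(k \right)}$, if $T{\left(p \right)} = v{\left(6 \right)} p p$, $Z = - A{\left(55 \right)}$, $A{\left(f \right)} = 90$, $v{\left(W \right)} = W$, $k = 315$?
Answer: $841111$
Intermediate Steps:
$Z = -90$ ($Z = \left(-1\right) 90 = -90$)
$T{\left(p \right)} = 6 p^{2}$ ($T{\left(p \right)} = 6 p p = 6 p^{2}$)
$\left(Z + 245851\right) + T{\left(k \right)} = \left(-90 + 245851\right) + 6 \cdot 315^{2} = 245761 + 6 \cdot 99225 = 245761 + 595350 = 841111$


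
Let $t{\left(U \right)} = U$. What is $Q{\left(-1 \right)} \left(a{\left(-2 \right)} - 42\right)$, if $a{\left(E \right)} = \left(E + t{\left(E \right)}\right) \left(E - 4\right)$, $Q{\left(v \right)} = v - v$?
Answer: $0$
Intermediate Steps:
$Q{\left(v \right)} = 0$
$a{\left(E \right)} = 2 E \left(-4 + E\right)$ ($a{\left(E \right)} = \left(E + E\right) \left(E - 4\right) = 2 E \left(-4 + E\right)$)
$Q{\left(-1 \right)} \left(a{\left(-2 \right)} - 42\right) = 0 \left(2 \left(-2\right) \left(-4 - 2\right) - 42\right) = 0 \left(2 \left(-2\right) \left(-6\right) - 42\right) = 0 \left(24 - 42\right) = 0 \left(-18\right) = 0$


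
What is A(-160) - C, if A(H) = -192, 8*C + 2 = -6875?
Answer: 5341/8 ≈ 667.63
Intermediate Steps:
C = -6877/8 (C = -¼ + (⅛)*(-6875) = -¼ - 6875/8 = -6877/8 ≈ -859.63)
A(-160) - C = -192 - 1*(-6877/8) = -192 + 6877/8 = 5341/8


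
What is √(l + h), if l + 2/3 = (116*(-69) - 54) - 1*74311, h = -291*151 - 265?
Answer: I*√1139181/3 ≈ 355.77*I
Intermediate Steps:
h = -44206 (h = -43941 - 265 = -44206)
l = -247109/3 (l = -⅔ + ((116*(-69) - 54) - 1*74311) = -⅔ + ((-8004 - 54) - 74311) = -⅔ + (-8058 - 74311) = -⅔ - 82369 = -247109/3 ≈ -82370.)
√(l + h) = √(-247109/3 - 44206) = √(-379727/3) = I*√1139181/3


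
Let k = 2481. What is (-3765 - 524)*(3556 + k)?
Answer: -25892693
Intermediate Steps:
(-3765 - 524)*(3556 + k) = (-3765 - 524)*(3556 + 2481) = -4289*6037 = -25892693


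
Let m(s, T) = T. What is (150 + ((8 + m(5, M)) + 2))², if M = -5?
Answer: 24025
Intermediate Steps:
(150 + ((8 + m(5, M)) + 2))² = (150 + ((8 - 5) + 2))² = (150 + (3 + 2))² = (150 + 5)² = 155² = 24025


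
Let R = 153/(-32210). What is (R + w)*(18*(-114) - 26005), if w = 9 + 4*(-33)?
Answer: 111161357031/32210 ≈ 3.4511e+6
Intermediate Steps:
w = -123 (w = 9 - 132 = -123)
R = -153/32210 (R = 153*(-1/32210) = -153/32210 ≈ -0.0047501)
(R + w)*(18*(-114) - 26005) = (-153/32210 - 123)*(18*(-114) - 26005) = -3961983*(-2052 - 26005)/32210 = -3961983/32210*(-28057) = 111161357031/32210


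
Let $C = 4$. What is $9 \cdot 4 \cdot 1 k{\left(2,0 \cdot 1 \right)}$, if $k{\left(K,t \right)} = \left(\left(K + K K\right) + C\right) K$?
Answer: $720$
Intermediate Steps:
$k{\left(K,t \right)} = K \left(4 + K + K^{2}\right)$ ($k{\left(K,t \right)} = \left(\left(K + K K\right) + 4\right) K = \left(\left(K + K^{2}\right) + 4\right) K = \left(4 + K + K^{2}\right) K = K \left(4 + K + K^{2}\right)$)
$9 \cdot 4 \cdot 1 k{\left(2,0 \cdot 1 \right)} = 9 \cdot 4 \cdot 1 \cdot 2 \left(4 + 2 + 2^{2}\right) = 36 \cdot 1 \cdot 2 \left(4 + 2 + 4\right) = 36 \cdot 2 \cdot 10 = 36 \cdot 20 = 720$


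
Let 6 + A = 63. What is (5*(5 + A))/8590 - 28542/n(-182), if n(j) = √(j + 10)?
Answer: 31/859 + 14271*I*√43/43 ≈ 0.036088 + 2176.3*I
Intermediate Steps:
A = 57 (A = -6 + 63 = 57)
n(j) = √(10 + j)
(5*(5 + A))/8590 - 28542/n(-182) = (5*(5 + 57))/8590 - 28542/√(10 - 182) = (5*62)*(1/8590) - 28542*(-I*√43/86) = 310*(1/8590) - 28542*(-I*√43/86) = 31/859 - (-14271)*I*√43/43 = 31/859 + 14271*I*√43/43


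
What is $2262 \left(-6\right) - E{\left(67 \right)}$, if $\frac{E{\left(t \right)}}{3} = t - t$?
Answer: $-13572$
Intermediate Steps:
$E{\left(t \right)} = 0$ ($E{\left(t \right)} = 3 \left(t - t\right) = 3 \cdot 0 = 0$)
$2262 \left(-6\right) - E{\left(67 \right)} = 2262 \left(-6\right) - 0 = -13572 + 0 = -13572$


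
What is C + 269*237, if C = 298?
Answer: 64051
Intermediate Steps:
C + 269*237 = 298 + 269*237 = 298 + 63753 = 64051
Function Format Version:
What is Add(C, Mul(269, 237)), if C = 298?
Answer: 64051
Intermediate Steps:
Add(C, Mul(269, 237)) = Add(298, Mul(269, 237)) = Add(298, 63753) = 64051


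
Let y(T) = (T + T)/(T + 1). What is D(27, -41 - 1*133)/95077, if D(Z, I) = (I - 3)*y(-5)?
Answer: -885/190154 ≈ -0.0046541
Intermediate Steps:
y(T) = 2*T/(1 + T) (y(T) = (2*T)/(1 + T) = 2*T/(1 + T))
D(Z, I) = -15/2 + 5*I/2 (D(Z, I) = (I - 3)*(2*(-5)/(1 - 5)) = (-3 + I)*(2*(-5)/(-4)) = (-3 + I)*(2*(-5)*(-¼)) = (-3 + I)*(5/2) = -15/2 + 5*I/2)
D(27, -41 - 1*133)/95077 = (-15/2 + 5*(-41 - 1*133)/2)/95077 = (-15/2 + 5*(-41 - 133)/2)*(1/95077) = (-15/2 + (5/2)*(-174))*(1/95077) = (-15/2 - 435)*(1/95077) = -885/2*1/95077 = -885/190154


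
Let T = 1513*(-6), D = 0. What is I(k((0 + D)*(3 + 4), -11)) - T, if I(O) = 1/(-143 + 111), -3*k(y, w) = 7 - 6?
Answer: 290495/32 ≈ 9078.0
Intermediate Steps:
k(y, w) = -1/3 (k(y, w) = -(7 - 6)/3 = -1/3*1 = -1/3)
I(O) = -1/32 (I(O) = 1/(-32) = -1/32)
T = -9078
I(k((0 + D)*(3 + 4), -11)) - T = -1/32 - 1*(-9078) = -1/32 + 9078 = 290495/32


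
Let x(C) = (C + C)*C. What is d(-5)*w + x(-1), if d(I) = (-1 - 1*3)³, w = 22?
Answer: -1406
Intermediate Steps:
x(C) = 2*C² (x(C) = (2*C)*C = 2*C²)
d(I) = -64 (d(I) = (-1 - 3)³ = (-4)³ = -64)
d(-5)*w + x(-1) = -64*22 + 2*(-1)² = -1408 + 2*1 = -1408 + 2 = -1406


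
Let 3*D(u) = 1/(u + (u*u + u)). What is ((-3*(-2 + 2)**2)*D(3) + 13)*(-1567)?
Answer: -20371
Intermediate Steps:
D(u) = 1/(3*(u**2 + 2*u)) (D(u) = 1/(3*(u + (u*u + u))) = 1/(3*(u + (u**2 + u))) = 1/(3*(u + (u + u**2))) = 1/(3*(u**2 + 2*u)))
((-3*(-2 + 2)**2)*D(3) + 13)*(-1567) = ((-3*(-2 + 2)**2)*((1/3)/(3*(2 + 3))) + 13)*(-1567) = ((-3*0**2)*((1/3)*(1/3)/5) + 13)*(-1567) = ((-3*0)*((1/3)*(1/3)*(1/5)) + 13)*(-1567) = (0*(1/45) + 13)*(-1567) = (0 + 13)*(-1567) = 13*(-1567) = -20371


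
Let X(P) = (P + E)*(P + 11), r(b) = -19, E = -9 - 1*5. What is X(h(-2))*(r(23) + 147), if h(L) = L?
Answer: -18432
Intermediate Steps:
E = -14 (E = -9 - 5 = -14)
X(P) = (-14 + P)*(11 + P) (X(P) = (P - 14)*(P + 11) = (-14 + P)*(11 + P))
X(h(-2))*(r(23) + 147) = (-154 + (-2)² - 3*(-2))*(-19 + 147) = (-154 + 4 + 6)*128 = -144*128 = -18432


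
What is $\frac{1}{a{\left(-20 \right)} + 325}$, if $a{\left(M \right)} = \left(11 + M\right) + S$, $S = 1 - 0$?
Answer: $\frac{1}{317} \approx 0.0031546$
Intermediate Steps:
$S = 1$ ($S = 1 + 0 = 1$)
$a{\left(M \right)} = 12 + M$ ($a{\left(M \right)} = \left(11 + M\right) + 1 = 12 + M$)
$\frac{1}{a{\left(-20 \right)} + 325} = \frac{1}{\left(12 - 20\right) + 325} = \frac{1}{-8 + 325} = \frac{1}{317}$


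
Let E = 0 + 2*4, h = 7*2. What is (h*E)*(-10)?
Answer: -1120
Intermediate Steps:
h = 14
E = 8 (E = 0 + 8 = 8)
(h*E)*(-10) = (14*8)*(-10) = 112*(-10) = -1120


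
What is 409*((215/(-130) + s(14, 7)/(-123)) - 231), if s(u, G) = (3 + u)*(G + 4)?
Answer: -306295601/3198 ≈ -95777.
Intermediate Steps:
s(u, G) = (3 + u)*(4 + G)
409*((215/(-130) + s(14, 7)/(-123)) - 231) = 409*((215/(-130) + (12 + 3*7 + 4*14 + 7*14)/(-123)) - 231) = 409*((215*(-1/130) + (12 + 21 + 56 + 98)*(-1/123)) - 231) = 409*((-43/26 + 187*(-1/123)) - 231) = 409*((-43/26 - 187/123) - 231) = 409*(-10151/3198 - 231) = 409*(-748889/3198) = -306295601/3198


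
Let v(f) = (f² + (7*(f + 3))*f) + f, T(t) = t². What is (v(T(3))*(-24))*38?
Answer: -771552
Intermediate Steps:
v(f) = f + f² + f*(21 + 7*f) (v(f) = (f² + (7*(3 + f))*f) + f = (f² + (21 + 7*f)*f) + f = (f² + f*(21 + 7*f)) + f = f + f² + f*(21 + 7*f))
(v(T(3))*(-24))*38 = ((2*3²*(11 + 4*3²))*(-24))*38 = ((2*9*(11 + 4*9))*(-24))*38 = ((2*9*(11 + 36))*(-24))*38 = ((2*9*47)*(-24))*38 = (846*(-24))*38 = -20304*38 = -771552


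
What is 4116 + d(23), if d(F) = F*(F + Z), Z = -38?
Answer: 3771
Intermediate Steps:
d(F) = F*(-38 + F) (d(F) = F*(F - 38) = F*(-38 + F))
4116 + d(23) = 4116 + 23*(-38 + 23) = 4116 + 23*(-15) = 4116 - 345 = 3771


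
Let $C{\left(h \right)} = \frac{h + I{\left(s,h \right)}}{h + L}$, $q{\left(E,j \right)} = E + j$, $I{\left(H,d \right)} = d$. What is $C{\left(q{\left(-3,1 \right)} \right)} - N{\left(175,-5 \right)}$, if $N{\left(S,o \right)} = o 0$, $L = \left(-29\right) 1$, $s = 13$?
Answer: $\frac{4}{31} \approx 0.12903$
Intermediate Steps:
$L = -29$
$C{\left(h \right)} = \frac{2 h}{-29 + h}$ ($C{\left(h \right)} = \frac{h + h}{h - 29} = \frac{2 h}{-29 + h}$)
$N{\left(S,o \right)} = 0$
$C{\left(q{\left(-3,1 \right)} \right)} - N{\left(175,-5 \right)} = \frac{2 \left(-3 + 1\right)}{-29 + \left(-3 + 1\right)} - 0 = 2 \left(-2\right) \frac{1}{-29 - 2} + 0 = 2 \left(-2\right) \frac{1}{-31} + 0 = 2 \left(-2\right) \left(- \frac{1}{31}\right) + 0 = \frac{4}{31} + 0 = \frac{4}{31}$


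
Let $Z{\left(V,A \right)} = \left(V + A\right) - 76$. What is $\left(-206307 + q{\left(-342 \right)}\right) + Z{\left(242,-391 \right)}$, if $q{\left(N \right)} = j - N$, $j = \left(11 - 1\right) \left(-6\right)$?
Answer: $-206250$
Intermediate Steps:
$Z{\left(V,A \right)} = -76 + A + V$ ($Z{\left(V,A \right)} = \left(A + V\right) - 76 = -76 + A + V$)
$j = -60$ ($j = 10 \left(-6\right) = -60$)
$q{\left(N \right)} = -60 - N$
$\left(-206307 + q{\left(-342 \right)}\right) + Z{\left(242,-391 \right)} = \left(-206307 - -282\right) - 225 = \left(-206307 + \left(-60 + 342\right)\right) - 225 = \left(-206307 + 282\right) - 225 = -206025 - 225 = -206250$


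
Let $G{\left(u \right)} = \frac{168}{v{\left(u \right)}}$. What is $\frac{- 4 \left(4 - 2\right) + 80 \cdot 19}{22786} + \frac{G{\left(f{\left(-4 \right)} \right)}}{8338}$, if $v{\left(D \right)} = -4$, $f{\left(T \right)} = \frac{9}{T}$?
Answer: $\frac{2912511}{47497417} \approx 0.061319$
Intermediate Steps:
$G{\left(u \right)} = -42$ ($G{\left(u \right)} = \frac{168}{-4} = 168 \left(- \frac{1}{4}\right) = -42$)
$\frac{- 4 \left(4 - 2\right) + 80 \cdot 19}{22786} + \frac{G{\left(f{\left(-4 \right)} \right)}}{8338} = \frac{- 4 \left(4 - 2\right) + 80 \cdot 19}{22786} - \frac{42}{8338} = \left(\left(-4\right) 2 + 1520\right) \frac{1}{22786} - \frac{21}{4169} = \left(-8 + 1520\right) \frac{1}{22786} - \frac{21}{4169} = 1512 \cdot \frac{1}{22786} - \frac{21}{4169} = \frac{756}{11393} - \frac{21}{4169} = \frac{2912511}{47497417}$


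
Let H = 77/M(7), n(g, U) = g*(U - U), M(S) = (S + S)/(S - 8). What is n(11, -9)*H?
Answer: 0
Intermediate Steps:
M(S) = 2*S/(-8 + S) (M(S) = (2*S)/(-8 + S) = 2*S/(-8 + S))
n(g, U) = 0 (n(g, U) = g*0 = 0)
H = -11/2 (H = 77/((2*7/(-8 + 7))) = 77/((2*7/(-1))) = 77/((2*7*(-1))) = 77/(-14) = 77*(-1/14) = -11/2 ≈ -5.5000)
n(11, -9)*H = 0*(-11/2) = 0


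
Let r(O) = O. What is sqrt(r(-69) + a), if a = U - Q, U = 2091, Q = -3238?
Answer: 2*sqrt(1315) ≈ 72.526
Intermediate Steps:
a = 5329 (a = 2091 - 1*(-3238) = 2091 + 3238 = 5329)
sqrt(r(-69) + a) = sqrt(-69 + 5329) = sqrt(5260) = 2*sqrt(1315)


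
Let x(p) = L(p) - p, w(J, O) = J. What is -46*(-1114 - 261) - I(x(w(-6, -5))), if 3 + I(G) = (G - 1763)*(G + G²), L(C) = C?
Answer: 63253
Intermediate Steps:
x(p) = 0 (x(p) = p - p = 0)
I(G) = -3 + (-1763 + G)*(G + G²) (I(G) = -3 + (G - 1763)*(G + G²) = -3 + (-1763 + G)*(G + G²))
-46*(-1114 - 261) - I(x(w(-6, -5))) = -46*(-1114 - 261) - (-3 + 0³ - 1763*0 - 1762*0²) = -46*(-1375) - (-3 + 0 + 0 - 1762*0) = 63250 - (-3 + 0 + 0 + 0) = 63250 - 1*(-3) = 63250 + 3 = 63253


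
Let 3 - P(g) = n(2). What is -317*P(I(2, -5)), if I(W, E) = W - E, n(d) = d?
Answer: -317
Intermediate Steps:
P(g) = 1 (P(g) = 3 - 1*2 = 3 - 2 = 1)
-317*P(I(2, -5)) = -317*1 = -317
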